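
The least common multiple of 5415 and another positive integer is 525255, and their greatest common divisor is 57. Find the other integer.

5529

gcd × lcm = product of the two integers, so the other integer is (57 × 525255) / 5415 = 5529.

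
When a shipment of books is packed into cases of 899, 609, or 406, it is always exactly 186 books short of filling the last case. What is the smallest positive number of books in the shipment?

37572

Being 186 short of a full case of size k means N ≡ −186 (mod k), i.e. N + 186 is a multiple of each size.
899 = 29 × 31
609 = 3 × 7 × 29
406 = 2 × 7 × 29
LCM(899, 609, 406) = 2 × 3 × 7 × 29 × 31 = 37758.
Smallest positive N is 37758 − 186 = 37572.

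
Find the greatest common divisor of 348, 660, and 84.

12

348 = 2^2 × 3 × 29
660 = 2^2 × 3 × 5 × 11
84 = 2^2 × 3 × 7
gcd(348, 660, 84) = 2^2 × 3 = 12.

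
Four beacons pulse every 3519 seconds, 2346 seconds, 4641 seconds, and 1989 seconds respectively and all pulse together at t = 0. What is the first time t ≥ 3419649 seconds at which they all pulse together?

3842748 seconds

Joint pulses occur at multiples of LCM(3519, 2346, 4641, 1989).
3519 = 3^2 × 17 × 23
2346 = 2 × 3 × 17 × 23
4641 = 3 × 7 × 13 × 17
1989 = 3^2 × 13 × 17
LCM(3519, 2346, 4641, 1989) = 2 × 3^2 × 7 × 13 × 17 × 23 = 640458.
Smallest multiple of 640458 that is ≥ 3419649: ⌈3419649/640458⌉ × 640458 = 6 × 640458 = 3842748.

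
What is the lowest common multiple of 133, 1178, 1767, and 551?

717402

133 = 7 × 19
1178 = 2 × 19 × 31
1767 = 3 × 19 × 31
551 = 19 × 29
LCM(133, 1178, 1767, 551) = 2 × 3 × 7 × 19 × 29 × 31 = 717402.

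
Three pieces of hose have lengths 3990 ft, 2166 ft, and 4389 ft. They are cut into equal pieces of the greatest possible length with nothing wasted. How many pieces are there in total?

Piece length = gcd(3990, 2166, 4389).
3990 = 2 × 3 × 5 × 7 × 19
2166 = 2 × 3 × 19^2
4389 = 3 × 7 × 11 × 19
gcd(3990, 2166, 4389) = 3 × 19 = 57.
Total pieces = 3990/57 + 2166/57 + 4389/57 = 70 + 38 + 77 = 185.

185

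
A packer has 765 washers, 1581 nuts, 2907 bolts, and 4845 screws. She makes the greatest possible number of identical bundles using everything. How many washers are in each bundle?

15

Number of bundles = gcd(765, 1581, 2907, 4845).
765 = 3^2 × 5 × 17
1581 = 3 × 17 × 31
2907 = 3^2 × 17 × 19
4845 = 3 × 5 × 17 × 19
gcd(765, 1581, 2907, 4845) = 3 × 17 = 51.
washers per bundle = 765 / 51 = 15.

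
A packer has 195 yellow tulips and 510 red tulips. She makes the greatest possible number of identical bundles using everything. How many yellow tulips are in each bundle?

Number of bundles = gcd(195, 510).
195 = 3 × 5 × 13
510 = 2 × 3 × 5 × 17
gcd(195, 510) = 3 × 5 = 15.
yellow tulips per bundle = 195 / 15 = 13.

13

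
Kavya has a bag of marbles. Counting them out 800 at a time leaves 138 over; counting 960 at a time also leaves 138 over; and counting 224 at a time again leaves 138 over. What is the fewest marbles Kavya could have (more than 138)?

N − 138 must be a common multiple of 800, 960, and 224.
800 = 2^5 × 5^2
960 = 2^6 × 3 × 5
224 = 2^5 × 7
LCM(800, 960, 224) = 2^6 × 3 × 5^2 × 7 = 33600.
Smallest N > 138 is LCM + 138 = 33600 + 138 = 33738.

33738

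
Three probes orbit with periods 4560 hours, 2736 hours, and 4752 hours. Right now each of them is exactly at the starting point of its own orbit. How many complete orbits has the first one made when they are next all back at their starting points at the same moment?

99 orbits

They are all back at their starting positions together after one LCM of the periods.
4560 = 2^4 × 3 × 5 × 19
2736 = 2^4 × 3^2 × 19
4752 = 2^4 × 3^3 × 11
LCM(4560, 2736, 4752) = 2^4 × 3^3 × 5 × 11 × 19 = 451440.
Orbits for period 4560: 451440 / 4560 = 99.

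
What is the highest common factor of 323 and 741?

19

323 = 17 × 19
741 = 3 × 13 × 19
gcd(323, 741) = 19.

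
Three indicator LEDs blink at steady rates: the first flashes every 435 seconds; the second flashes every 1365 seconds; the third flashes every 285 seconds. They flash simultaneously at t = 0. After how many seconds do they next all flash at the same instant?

The first simultaneous occurrence is after LCM of the individual periods.
435 = 3 × 5 × 29
1365 = 3 × 5 × 7 × 13
285 = 3 × 5 × 19
LCM(435, 1365, 285) = 3 × 5 × 7 × 13 × 19 × 29 = 752115.

752115 seconds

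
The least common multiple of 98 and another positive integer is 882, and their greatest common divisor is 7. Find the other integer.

gcd × lcm = product of the two integers, so the other integer is (7 × 882) / 98 = 63.

63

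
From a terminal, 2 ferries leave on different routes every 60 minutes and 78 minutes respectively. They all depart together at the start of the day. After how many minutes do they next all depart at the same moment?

780 minutes

We need the least common multiple of the intervals.
60 = 2^2 × 3 × 5
78 = 2 × 3 × 13
LCM(60, 78) = 2^2 × 3 × 5 × 13 = 780.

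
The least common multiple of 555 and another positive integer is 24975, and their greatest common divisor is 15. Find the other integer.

gcd × lcm = product of the two integers, so the other integer is (15 × 24975) / 555 = 675.

675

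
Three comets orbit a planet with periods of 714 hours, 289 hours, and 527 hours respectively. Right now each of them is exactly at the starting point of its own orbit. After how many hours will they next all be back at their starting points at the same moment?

376278 hours

The first simultaneous occurrence is after LCM of the individual periods.
714 = 2 × 3 × 7 × 17
289 = 17^2
527 = 17 × 31
LCM(714, 289, 527) = 2 × 3 × 7 × 17^2 × 31 = 376278.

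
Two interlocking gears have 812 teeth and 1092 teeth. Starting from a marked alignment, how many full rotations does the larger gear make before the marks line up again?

29 rotations

They are all back at their starting positions together after one LCM of the periods.
812 = 2^2 × 7 × 29
1092 = 2^2 × 3 × 7 × 13
LCM(812, 1092) = 2^2 × 3 × 7 × 13 × 29 = 31668.
Rotations for period 1092: 31668 / 1092 = 29.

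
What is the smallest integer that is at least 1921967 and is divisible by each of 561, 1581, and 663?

The integer must be a common multiple of 561, 1581, and 663, so a multiple of their LCM.
561 = 3 × 11 × 17
1581 = 3 × 17 × 31
663 = 3 × 13 × 17
LCM(561, 1581, 663) = 3 × 11 × 13 × 17 × 31 = 226083.
Smallest multiple of 226083 that is ≥ 1921967: ⌈1921967/226083⌉ × 226083 = 9 × 226083 = 2034747.

2034747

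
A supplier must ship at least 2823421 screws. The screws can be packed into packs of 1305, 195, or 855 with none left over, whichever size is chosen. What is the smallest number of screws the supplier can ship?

The number of screws must be a common multiple of 1305, 195, and 855, so a multiple of their LCM.
1305 = 3^2 × 5 × 29
195 = 3 × 5 × 13
855 = 3^2 × 5 × 19
LCM(1305, 195, 855) = 3^2 × 5 × 13 × 19 × 29 = 322335.
Smallest multiple of 322335 that is ≥ 2823421: ⌈2823421/322335⌉ × 322335 = 9 × 322335 = 2901015.

2901015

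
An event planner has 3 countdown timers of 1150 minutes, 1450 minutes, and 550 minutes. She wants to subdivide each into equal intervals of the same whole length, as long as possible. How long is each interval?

The interval must divide each timer length; the longest such is the gcd.
1150 = 2 × 5^2 × 23
1450 = 2 × 5^2 × 29
550 = 2 × 5^2 × 11
gcd(1150, 1450, 550) = 2 × 5^2 = 50.

50 minutes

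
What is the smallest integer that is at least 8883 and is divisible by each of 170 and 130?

The integer must be a common multiple of 170 and 130, so a multiple of their LCM.
170 = 2 × 5 × 17
130 = 2 × 5 × 13
LCM(170, 130) = 2 × 5 × 13 × 17 = 2210.
Smallest multiple of 2210 that is ≥ 8883: ⌈8883/2210⌉ × 2210 = 5 × 2210 = 11050.

11050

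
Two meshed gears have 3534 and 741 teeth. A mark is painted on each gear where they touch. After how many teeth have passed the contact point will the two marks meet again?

45942 teeth

They coincide at every common multiple of the periods; the first is the LCM.
3534 = 2 × 3 × 19 × 31
741 = 3 × 13 × 19
LCM(3534, 741) = 2 × 3 × 13 × 19 × 31 = 45942.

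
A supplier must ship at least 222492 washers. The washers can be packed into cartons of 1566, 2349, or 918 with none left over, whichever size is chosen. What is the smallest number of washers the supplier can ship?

239598

The number of washers must be a common multiple of 1566, 2349, and 918, so a multiple of their LCM.
1566 = 2 × 3^3 × 29
2349 = 3^4 × 29
918 = 2 × 3^3 × 17
LCM(1566, 2349, 918) = 2 × 3^4 × 17 × 29 = 79866.
Smallest multiple of 79866 that is ≥ 222492: ⌈222492/79866⌉ × 79866 = 3 × 79866 = 239598.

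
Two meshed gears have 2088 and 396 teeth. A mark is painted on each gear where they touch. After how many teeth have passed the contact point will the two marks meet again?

22968 teeth

They coincide at every common multiple of the periods; the first is the LCM.
2088 = 2^3 × 3^2 × 29
396 = 2^2 × 3^2 × 11
LCM(2088, 396) = 2^3 × 3^2 × 11 × 29 = 22968.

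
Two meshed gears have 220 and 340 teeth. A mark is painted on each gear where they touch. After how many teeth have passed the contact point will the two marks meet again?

They coincide at every common multiple of the periods; the first is the LCM.
220 = 2^2 × 5 × 11
340 = 2^2 × 5 × 17
LCM(220, 340) = 2^2 × 5 × 11 × 17 = 3740.

3740 teeth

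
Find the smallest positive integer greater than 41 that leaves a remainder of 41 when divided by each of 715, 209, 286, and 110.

27211

N − 41 must be a common multiple of 715, 209, 286, and 110.
715 = 5 × 11 × 13
209 = 11 × 19
286 = 2 × 11 × 13
110 = 2 × 5 × 11
LCM(715, 209, 286, 110) = 2 × 5 × 11 × 13 × 19 = 27170.
Smallest N > 41 is LCM + 41 = 27170 + 41 = 27211.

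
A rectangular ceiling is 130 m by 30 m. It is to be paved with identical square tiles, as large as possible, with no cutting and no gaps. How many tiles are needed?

39

Tile side = gcd(130, 30).
130 = 2 × 5 × 13
30 = 2 × 3 × 5
gcd(130, 30) = 2 × 5 = 10.
Tiles: (130/10) × (30/10) = 13 × 3 = 39.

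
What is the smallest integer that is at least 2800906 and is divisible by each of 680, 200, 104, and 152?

3359200

The integer must be a common multiple of 680, 200, 104, and 152, so a multiple of their LCM.
680 = 2^3 × 5 × 17
200 = 2^3 × 5^2
104 = 2^3 × 13
152 = 2^3 × 19
LCM(680, 200, 104, 152) = 2^3 × 5^2 × 13 × 17 × 19 = 839800.
Smallest multiple of 839800 that is ≥ 2800906: ⌈2800906/839800⌉ × 839800 = 4 × 839800 = 3359200.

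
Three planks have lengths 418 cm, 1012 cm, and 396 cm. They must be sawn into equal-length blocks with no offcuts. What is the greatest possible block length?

This is the greatest common divisor of 418, 1012, and 396.
418 = 2 × 11 × 19
1012 = 2^2 × 11 × 23
396 = 2^2 × 3^2 × 11
gcd(418, 1012, 396) = 2 × 11 = 22.

22 cm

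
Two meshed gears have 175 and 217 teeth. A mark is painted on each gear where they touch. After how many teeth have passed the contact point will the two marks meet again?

5425 teeth

They coincide at every common multiple of the periods; the first is the LCM.
175 = 5^2 × 7
217 = 7 × 31
LCM(175, 217) = 5^2 × 7 × 31 = 5425.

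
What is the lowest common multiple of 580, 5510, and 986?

187340

580 = 2^2 × 5 × 29
5510 = 2 × 5 × 19 × 29
986 = 2 × 17 × 29
LCM(580, 5510, 986) = 2^2 × 5 × 17 × 19 × 29 = 187340.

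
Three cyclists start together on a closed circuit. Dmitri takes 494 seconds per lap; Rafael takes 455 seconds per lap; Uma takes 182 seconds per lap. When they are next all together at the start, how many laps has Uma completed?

95 laps

The first common completion time is the LCM of the periods.
494 = 2 × 13 × 19
455 = 5 × 7 × 13
182 = 2 × 7 × 13
LCM(494, 455, 182) = 2 × 5 × 7 × 13 × 19 = 17290.
Laps for period 182: 17290 / 182 = 95.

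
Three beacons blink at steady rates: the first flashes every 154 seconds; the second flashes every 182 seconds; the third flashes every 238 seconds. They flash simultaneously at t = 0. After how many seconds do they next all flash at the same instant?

34034 seconds

They coincide at every common multiple of the periods; the first is the LCM.
154 = 2 × 7 × 11
182 = 2 × 7 × 13
238 = 2 × 7 × 17
LCM(154, 182, 238) = 2 × 7 × 11 × 13 × 17 = 34034.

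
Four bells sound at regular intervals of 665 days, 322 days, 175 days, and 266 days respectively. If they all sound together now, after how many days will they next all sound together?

152950 days

We need the least common multiple of the intervals.
665 = 5 × 7 × 19
322 = 2 × 7 × 23
175 = 5^2 × 7
266 = 2 × 7 × 19
LCM(665, 322, 175, 266) = 2 × 5^2 × 7 × 19 × 23 = 152950.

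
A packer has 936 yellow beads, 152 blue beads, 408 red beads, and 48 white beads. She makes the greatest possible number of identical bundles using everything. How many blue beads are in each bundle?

Number of bundles = gcd(936, 152, 408, 48).
936 = 2^3 × 3^2 × 13
152 = 2^3 × 19
408 = 2^3 × 3 × 17
48 = 2^4 × 3
gcd(936, 152, 408, 48) = 2^3 = 8.
blue beads per bundle = 152 / 8 = 19.

19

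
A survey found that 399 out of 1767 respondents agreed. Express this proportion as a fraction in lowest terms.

399 = 3 × 7 × 19
1767 = 3 × 19 × 31
gcd(399, 1767) = 3 × 19 = 57.
Divide numerator and denominator by 57: 399/1767 = 7/31.

7/31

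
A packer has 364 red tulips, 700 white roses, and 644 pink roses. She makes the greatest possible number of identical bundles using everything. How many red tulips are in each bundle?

13

Number of bundles = gcd(364, 700, 644).
364 = 2^2 × 7 × 13
700 = 2^2 × 5^2 × 7
644 = 2^2 × 7 × 23
gcd(364, 700, 644) = 2^2 × 7 = 28.
red tulips per bundle = 364 / 28 = 13.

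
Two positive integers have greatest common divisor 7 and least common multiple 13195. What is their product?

92365

For any two positive integers, gcd × lcm = product = 7 × 13195 = 92365.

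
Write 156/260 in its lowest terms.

156 = 2^2 × 3 × 13
260 = 2^2 × 5 × 13
gcd(156, 260) = 2^2 × 13 = 52.
Divide numerator and denominator by 52: 156/260 = 3/5.

3/5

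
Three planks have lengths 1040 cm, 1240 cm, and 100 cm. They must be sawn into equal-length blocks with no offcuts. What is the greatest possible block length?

20 cm

The block length must divide every plank, so the greatest is gcd(1040, 1240, 100).
1040 = 2^4 × 5 × 13
1240 = 2^3 × 5 × 31
100 = 2^2 × 5^2
gcd(1040, 1240, 100) = 2^2 × 5 = 20.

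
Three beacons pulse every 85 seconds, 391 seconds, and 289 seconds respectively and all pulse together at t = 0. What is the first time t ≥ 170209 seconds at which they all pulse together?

199410 seconds

Joint pulses occur at multiples of LCM(85, 391, 289).
85 = 5 × 17
391 = 17 × 23
289 = 17^2
LCM(85, 391, 289) = 5 × 17^2 × 23 = 33235.
Smallest multiple of 33235 that is ≥ 170209: ⌈170209/33235⌉ × 33235 = 6 × 33235 = 199410.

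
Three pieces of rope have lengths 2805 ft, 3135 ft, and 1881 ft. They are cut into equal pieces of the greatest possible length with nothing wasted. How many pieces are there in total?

Piece length = gcd(2805, 3135, 1881).
2805 = 3 × 5 × 11 × 17
3135 = 3 × 5 × 11 × 19
1881 = 3^2 × 11 × 19
gcd(2805, 3135, 1881) = 3 × 11 = 33.
Total pieces = 2805/33 + 3135/33 + 1881/33 = 85 + 95 + 57 = 237.

237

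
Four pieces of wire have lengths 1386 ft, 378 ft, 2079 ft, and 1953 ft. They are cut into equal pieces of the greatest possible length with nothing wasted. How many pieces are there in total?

Piece length = gcd(1386, 378, 2079, 1953).
1386 = 2 × 3^2 × 7 × 11
378 = 2 × 3^3 × 7
2079 = 3^3 × 7 × 11
1953 = 3^2 × 7 × 31
gcd(1386, 378, 2079, 1953) = 3^2 × 7 = 63.
Total pieces = 1386/63 + 378/63 + 2079/63 + 1953/63 = 22 + 6 + 33 + 31 = 92.

92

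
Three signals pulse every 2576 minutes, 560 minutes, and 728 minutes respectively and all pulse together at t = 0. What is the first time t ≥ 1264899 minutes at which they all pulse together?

1339520 minutes

Joint pulses occur at multiples of LCM(2576, 560, 728).
2576 = 2^4 × 7 × 23
560 = 2^4 × 5 × 7
728 = 2^3 × 7 × 13
LCM(2576, 560, 728) = 2^4 × 5 × 7 × 13 × 23 = 167440.
Smallest multiple of 167440 that is ≥ 1264899: ⌈1264899/167440⌉ × 167440 = 8 × 167440 = 1339520.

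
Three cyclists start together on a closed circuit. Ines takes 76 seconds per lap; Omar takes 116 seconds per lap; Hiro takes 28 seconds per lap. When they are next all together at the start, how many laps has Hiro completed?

551 laps

All finish a whole number of cycles simultaneously at t = LCM of the periods.
76 = 2^2 × 19
116 = 2^2 × 29
28 = 2^2 × 7
LCM(76, 116, 28) = 2^2 × 7 × 19 × 29 = 15428.
Laps for period 28: 15428 / 28 = 551.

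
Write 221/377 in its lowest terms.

17/29

221 = 13 × 17
377 = 13 × 29
gcd(221, 377) = 13.
Divide numerator and denominator by 13: 221/377 = 17/29.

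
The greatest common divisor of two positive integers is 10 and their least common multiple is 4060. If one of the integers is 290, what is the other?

140

For two integers, gcd × lcm = product, so the other is (10 × 4060) / 290 = 40600 / 290 = 140.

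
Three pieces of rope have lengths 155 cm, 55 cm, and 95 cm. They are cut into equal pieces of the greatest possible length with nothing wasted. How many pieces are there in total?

Piece length = gcd(155, 55, 95).
155 = 5 × 31
55 = 5 × 11
95 = 5 × 19
gcd(155, 55, 95) = 5.
Total pieces = 155/5 + 55/5 + 95/5 = 31 + 11 + 19 = 61.

61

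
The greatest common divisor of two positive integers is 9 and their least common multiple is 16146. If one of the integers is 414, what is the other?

For two integers, gcd × lcm = product, so the other is (9 × 16146) / 414 = 145314 / 414 = 351.

351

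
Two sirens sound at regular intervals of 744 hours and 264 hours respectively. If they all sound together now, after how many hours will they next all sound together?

8184 hours

The first simultaneous occurrence is after LCM of the individual periods.
744 = 2^3 × 3 × 31
264 = 2^3 × 3 × 11
LCM(744, 264) = 2^3 × 3 × 11 × 31 = 8184.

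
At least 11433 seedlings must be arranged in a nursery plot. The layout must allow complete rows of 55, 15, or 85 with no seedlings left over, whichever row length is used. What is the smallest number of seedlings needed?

The number of seedlings must be a common multiple of 55, 15, and 85, so a multiple of their LCM.
55 = 5 × 11
15 = 3 × 5
85 = 5 × 17
LCM(55, 15, 85) = 3 × 5 × 11 × 17 = 2805.
Smallest multiple of 2805 that is ≥ 11433: ⌈11433/2805⌉ × 2805 = 5 × 2805 = 14025.

14025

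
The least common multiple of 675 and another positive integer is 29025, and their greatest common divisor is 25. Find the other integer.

gcd × lcm = product of the two integers, so the other integer is (25 × 29025) / 675 = 1075.

1075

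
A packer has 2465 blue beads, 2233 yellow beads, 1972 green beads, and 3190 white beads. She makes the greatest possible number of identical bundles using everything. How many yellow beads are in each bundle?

Number of bundles = gcd(2465, 2233, 1972, 3190).
2465 = 5 × 17 × 29
2233 = 7 × 11 × 29
1972 = 2^2 × 17 × 29
3190 = 2 × 5 × 11 × 29
gcd(2465, 2233, 1972, 3190) = 29.
yellow beads per bundle = 2233 / 29 = 77.

77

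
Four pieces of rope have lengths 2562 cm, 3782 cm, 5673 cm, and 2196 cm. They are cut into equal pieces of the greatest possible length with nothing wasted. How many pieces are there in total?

Piece length = gcd(2562, 3782, 5673, 2196).
2562 = 2 × 3 × 7 × 61
3782 = 2 × 31 × 61
5673 = 3 × 31 × 61
2196 = 2^2 × 3^2 × 61
gcd(2562, 3782, 5673, 2196) = 61.
Total pieces = 2562/61 + 3782/61 + 5673/61 + 2196/61 = 42 + 62 + 93 + 36 = 233.

233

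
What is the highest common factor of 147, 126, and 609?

21

147 = 3 × 7^2
126 = 2 × 3^2 × 7
609 = 3 × 7 × 29
gcd(147, 126, 609) = 3 × 7 = 21.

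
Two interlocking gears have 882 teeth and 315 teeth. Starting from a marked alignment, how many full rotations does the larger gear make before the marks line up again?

5 rotations

All finish a whole number of cycles simultaneously at t = LCM of the periods.
882 = 2 × 3^2 × 7^2
315 = 3^2 × 5 × 7
LCM(882, 315) = 2 × 3^2 × 5 × 7^2 = 4410.
Rotations for period 882: 4410 / 882 = 5.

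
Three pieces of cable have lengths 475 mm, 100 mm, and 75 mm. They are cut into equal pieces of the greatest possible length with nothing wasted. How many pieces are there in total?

26

Piece length = gcd(475, 100, 75).
475 = 5^2 × 19
100 = 2^2 × 5^2
75 = 3 × 5^2
gcd(475, 100, 75) = 5^2 = 25.
Total pieces = 475/25 + 100/25 + 75/25 = 19 + 4 + 3 = 26.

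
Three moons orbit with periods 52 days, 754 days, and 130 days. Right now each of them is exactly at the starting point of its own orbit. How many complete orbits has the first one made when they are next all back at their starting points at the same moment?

145 orbits

They are all back at their starting positions together after one LCM of the periods.
52 = 2^2 × 13
754 = 2 × 13 × 29
130 = 2 × 5 × 13
LCM(52, 754, 130) = 2^2 × 5 × 13 × 29 = 7540.
Orbits for period 52: 7540 / 52 = 145.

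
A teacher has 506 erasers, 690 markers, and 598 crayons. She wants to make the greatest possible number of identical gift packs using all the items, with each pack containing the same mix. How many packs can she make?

46 packs

The pack count must divide each quantity, so the greatest is gcd(506, 690, 598).
506 = 2 × 11 × 23
690 = 2 × 3 × 5 × 23
598 = 2 × 13 × 23
gcd(506, 690, 598) = 2 × 23 = 46.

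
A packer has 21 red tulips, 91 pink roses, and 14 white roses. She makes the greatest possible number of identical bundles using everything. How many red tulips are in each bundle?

Number of bundles = gcd(21, 91, 14).
21 = 3 × 7
91 = 7 × 13
14 = 2 × 7
gcd(21, 91, 14) = 7.
red tulips per bundle = 21 / 7 = 3.

3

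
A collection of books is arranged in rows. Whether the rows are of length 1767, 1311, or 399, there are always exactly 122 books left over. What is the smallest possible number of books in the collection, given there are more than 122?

284609

N − 122 must be a common multiple of 1767, 1311, and 399.
1767 = 3 × 19 × 31
1311 = 3 × 19 × 23
399 = 3 × 7 × 19
LCM(1767, 1311, 399) = 3 × 7 × 19 × 23 × 31 = 284487.
Smallest N > 122 is LCM + 122 = 284487 + 122 = 284609.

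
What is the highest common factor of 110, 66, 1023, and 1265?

11

110 = 2 × 5 × 11
66 = 2 × 3 × 11
1023 = 3 × 11 × 31
1265 = 5 × 11 × 23
gcd(110, 66, 1023, 1265) = 11.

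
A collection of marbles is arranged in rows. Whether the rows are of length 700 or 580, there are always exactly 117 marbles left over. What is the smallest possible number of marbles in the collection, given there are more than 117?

N − 117 must be a common multiple of 700 and 580.
700 = 2^2 × 5^2 × 7
580 = 2^2 × 5 × 29
LCM(700, 580) = 2^2 × 5^2 × 7 × 29 = 20300.
Smallest N > 117 is LCM + 117 = 20300 + 117 = 20417.

20417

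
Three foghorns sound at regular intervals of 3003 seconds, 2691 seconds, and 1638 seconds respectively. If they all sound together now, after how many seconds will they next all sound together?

414414 seconds

The first simultaneous occurrence is after LCM of the individual periods.
3003 = 3 × 7 × 11 × 13
2691 = 3^2 × 13 × 23
1638 = 2 × 3^2 × 7 × 13
LCM(3003, 2691, 1638) = 2 × 3^2 × 7 × 11 × 13 × 23 = 414414.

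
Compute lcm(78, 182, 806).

16926

78 = 2 × 3 × 13
182 = 2 × 7 × 13
806 = 2 × 13 × 31
LCM(78, 182, 806) = 2 × 3 × 7 × 13 × 31 = 16926.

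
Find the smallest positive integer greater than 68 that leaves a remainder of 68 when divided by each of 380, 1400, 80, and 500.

N − 68 must be a common multiple of 380, 1400, 80, and 500.
380 = 2^2 × 5 × 19
1400 = 2^3 × 5^2 × 7
80 = 2^4 × 5
500 = 2^2 × 5^3
LCM(380, 1400, 80, 500) = 2^4 × 5^3 × 7 × 19 = 266000.
Smallest N > 68 is LCM + 68 = 266000 + 68 = 266068.

266068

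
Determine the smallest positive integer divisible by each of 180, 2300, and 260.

180 = 2^2 × 3^2 × 5
2300 = 2^2 × 5^2 × 23
260 = 2^2 × 5 × 13
LCM(180, 2300, 260) = 2^2 × 3^2 × 5^2 × 13 × 23 = 269100.

269100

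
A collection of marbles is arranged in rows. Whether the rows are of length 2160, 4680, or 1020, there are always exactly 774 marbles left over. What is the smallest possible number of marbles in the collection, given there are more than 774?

478134

N − 774 must be a common multiple of 2160, 4680, and 1020.
2160 = 2^4 × 3^3 × 5
4680 = 2^3 × 3^2 × 5 × 13
1020 = 2^2 × 3 × 5 × 17
LCM(2160, 4680, 1020) = 2^4 × 3^3 × 5 × 13 × 17 = 477360.
Smallest N > 774 is LCM + 774 = 477360 + 774 = 478134.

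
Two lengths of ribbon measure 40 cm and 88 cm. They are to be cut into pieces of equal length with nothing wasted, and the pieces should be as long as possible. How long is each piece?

8 cm

By the Euclidean algorithm:
88 = 2 × 40 + 8
40 = 5 × 8 + 0
gcd(40, 88) = 8.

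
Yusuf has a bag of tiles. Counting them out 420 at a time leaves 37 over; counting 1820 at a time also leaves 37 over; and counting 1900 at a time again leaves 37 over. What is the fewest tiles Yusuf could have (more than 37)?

N − 37 must be a common multiple of 420, 1820, and 1900.
420 = 2^2 × 3 × 5 × 7
1820 = 2^2 × 5 × 7 × 13
1900 = 2^2 × 5^2 × 19
LCM(420, 1820, 1900) = 2^2 × 3 × 5^2 × 7 × 13 × 19 = 518700.
Smallest N > 37 is LCM + 37 = 518700 + 37 = 518737.

518737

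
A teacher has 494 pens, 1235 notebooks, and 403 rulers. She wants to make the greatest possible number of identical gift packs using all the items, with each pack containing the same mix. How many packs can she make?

The pack count must divide each quantity, so the greatest is gcd(494, 1235, 403).
494 = 2 × 13 × 19
1235 = 5 × 13 × 19
403 = 13 × 31
gcd(494, 1235, 403) = 13.

13 packs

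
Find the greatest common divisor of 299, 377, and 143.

299 = 13 × 23
377 = 13 × 29
143 = 11 × 13
gcd(299, 377, 143) = 13.

13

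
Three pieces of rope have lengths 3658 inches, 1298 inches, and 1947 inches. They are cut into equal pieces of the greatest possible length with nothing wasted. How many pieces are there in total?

117

Piece length = gcd(3658, 1298, 1947).
3658 = 2 × 31 × 59
1298 = 2 × 11 × 59
1947 = 3 × 11 × 59
gcd(3658, 1298, 1947) = 59.
Total pieces = 3658/59 + 1298/59 + 1947/59 = 62 + 22 + 33 = 117.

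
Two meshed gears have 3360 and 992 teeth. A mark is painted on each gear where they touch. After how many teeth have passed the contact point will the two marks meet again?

We need the least common multiple of the intervals.
3360 = 2^5 × 3 × 5 × 7
992 = 2^5 × 31
LCM(3360, 992) = 2^5 × 3 × 5 × 7 × 31 = 104160.

104160 teeth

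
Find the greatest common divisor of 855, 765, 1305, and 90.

45

855 = 3^2 × 5 × 19
765 = 3^2 × 5 × 17
1305 = 3^2 × 5 × 29
90 = 2 × 3^2 × 5
gcd(855, 765, 1305, 90) = 3^2 × 5 = 45.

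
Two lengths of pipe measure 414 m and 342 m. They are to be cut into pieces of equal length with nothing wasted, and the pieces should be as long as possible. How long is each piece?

Each piece length must divide every original length, so the longest possible is gcd(414, 342).
414 = 2 × 3^2 × 23
342 = 2 × 3^2 × 19
gcd(414, 342) = 2 × 3^2 = 18.

18 m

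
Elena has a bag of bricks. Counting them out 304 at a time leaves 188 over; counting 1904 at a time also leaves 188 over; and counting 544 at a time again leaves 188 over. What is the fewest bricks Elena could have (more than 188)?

N − 188 must be a common multiple of 304, 1904, and 544.
304 = 2^4 × 19
1904 = 2^4 × 7 × 17
544 = 2^5 × 17
LCM(304, 1904, 544) = 2^5 × 7 × 17 × 19 = 72352.
Smallest N > 188 is LCM + 188 = 72352 + 188 = 72540.

72540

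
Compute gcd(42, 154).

42 = 2 × 3 × 7
154 = 2 × 7 × 11
gcd(42, 154) = 2 × 7 = 14.

14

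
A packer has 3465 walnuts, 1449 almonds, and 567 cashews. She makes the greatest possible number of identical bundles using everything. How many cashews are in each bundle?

Number of bundles = gcd(3465, 1449, 567).
3465 = 3^2 × 5 × 7 × 11
1449 = 3^2 × 7 × 23
567 = 3^4 × 7
gcd(3465, 1449, 567) = 3^2 × 7 = 63.
cashews per bundle = 567 / 63 = 9.

9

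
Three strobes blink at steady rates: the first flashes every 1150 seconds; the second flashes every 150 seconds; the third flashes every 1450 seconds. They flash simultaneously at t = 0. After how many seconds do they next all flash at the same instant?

We need the least common multiple of the intervals.
1150 = 2 × 5^2 × 23
150 = 2 × 3 × 5^2
1450 = 2 × 5^2 × 29
LCM(1150, 150, 1450) = 2 × 3 × 5^2 × 23 × 29 = 100050.

100050 seconds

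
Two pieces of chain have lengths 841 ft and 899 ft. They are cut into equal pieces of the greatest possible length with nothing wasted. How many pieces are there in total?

Piece length = gcd(841, 899).
841 = 29^2
899 = 29 × 31
gcd(841, 899) = 29.
Total pieces = 841/29 + 899/29 = 29 + 31 = 60.

60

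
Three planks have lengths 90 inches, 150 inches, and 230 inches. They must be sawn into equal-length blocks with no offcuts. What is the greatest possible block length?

10 inches

The block length must divide every plank, so the greatest is gcd(90, 150, 230).
90 = 2 × 3^2 × 5
150 = 2 × 3 × 5^2
230 = 2 × 5 × 23
gcd(90, 150, 230) = 2 × 5 = 10.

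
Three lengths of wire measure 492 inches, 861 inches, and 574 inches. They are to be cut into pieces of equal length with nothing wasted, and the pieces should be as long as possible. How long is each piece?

Each piece length must divide every original length, so the longest possible is gcd(492, 861, 574).
492 = 2^2 × 3 × 41
861 = 3 × 7 × 41
574 = 2 × 7 × 41
gcd(492, 861, 574) = 41.

41 inches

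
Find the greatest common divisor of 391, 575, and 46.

23

391 = 17 × 23
575 = 5^2 × 23
46 = 2 × 23
gcd(391, 575, 46) = 23.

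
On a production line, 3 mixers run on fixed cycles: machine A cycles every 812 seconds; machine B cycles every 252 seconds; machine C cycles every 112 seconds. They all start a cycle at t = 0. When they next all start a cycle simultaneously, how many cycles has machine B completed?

116 cycles

All finish a whole number of cycles simultaneously at t = LCM of the periods.
812 = 2^2 × 7 × 29
252 = 2^2 × 3^2 × 7
112 = 2^4 × 7
LCM(812, 252, 112) = 2^4 × 3^2 × 7 × 29 = 29232.
Cycles for period 252: 29232 / 252 = 116.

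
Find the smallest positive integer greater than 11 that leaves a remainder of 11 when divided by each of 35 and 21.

N − 11 must be a common multiple of 35 and 21.
35 = 5 × 7
21 = 3 × 7
LCM(35, 21) = 3 × 5 × 7 = 105.
Smallest N > 11 is LCM + 11 = 105 + 11 = 116.

116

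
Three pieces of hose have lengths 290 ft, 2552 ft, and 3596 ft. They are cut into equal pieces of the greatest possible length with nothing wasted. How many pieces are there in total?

111

Piece length = gcd(290, 2552, 3596).
290 = 2 × 5 × 29
2552 = 2^3 × 11 × 29
3596 = 2^2 × 29 × 31
gcd(290, 2552, 3596) = 2 × 29 = 58.
Total pieces = 290/58 + 2552/58 + 3596/58 = 5 + 44 + 62 = 111.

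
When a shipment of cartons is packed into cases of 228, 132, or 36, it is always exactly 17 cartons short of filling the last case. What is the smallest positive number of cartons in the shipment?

Being 17 short of a full case of size k means N ≡ −17 (mod k), i.e. N + 17 is a multiple of each size.
228 = 2^2 × 3 × 19
132 = 2^2 × 3 × 11
36 = 2^2 × 3^2
LCM(228, 132, 36) = 2^2 × 3^2 × 11 × 19 = 7524.
Smallest positive N is 7524 − 17 = 7507.

7507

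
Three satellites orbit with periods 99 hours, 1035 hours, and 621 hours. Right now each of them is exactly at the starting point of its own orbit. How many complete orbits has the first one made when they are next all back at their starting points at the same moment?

All finish a whole number of cycles simultaneously at t = LCM of the periods.
99 = 3^2 × 11
1035 = 3^2 × 5 × 23
621 = 3^3 × 23
LCM(99, 1035, 621) = 3^3 × 5 × 11 × 23 = 34155.
Orbits for period 99: 34155 / 99 = 345.

345 orbits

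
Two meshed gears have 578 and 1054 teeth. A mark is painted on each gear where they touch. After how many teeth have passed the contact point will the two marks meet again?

17918 teeth

We need the least common multiple of the intervals.
578 = 2 × 17^2
1054 = 2 × 17 × 31
LCM(578, 1054) = 2 × 17^2 × 31 = 17918.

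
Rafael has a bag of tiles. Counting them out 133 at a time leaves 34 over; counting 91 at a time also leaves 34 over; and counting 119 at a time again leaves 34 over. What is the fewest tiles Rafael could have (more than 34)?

29427

N − 34 must be a common multiple of 133, 91, and 119.
133 = 7 × 19
91 = 7 × 13
119 = 7 × 17
LCM(133, 91, 119) = 7 × 13 × 17 × 19 = 29393.
Smallest N > 34 is LCM + 34 = 29393 + 34 = 29427.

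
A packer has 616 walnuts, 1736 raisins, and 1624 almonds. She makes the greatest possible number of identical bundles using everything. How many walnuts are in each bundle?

Number of bundles = gcd(616, 1736, 1624).
616 = 2^3 × 7 × 11
1736 = 2^3 × 7 × 31
1624 = 2^3 × 7 × 29
gcd(616, 1736, 1624) = 2^3 × 7 = 56.
walnuts per bundle = 616 / 56 = 11.

11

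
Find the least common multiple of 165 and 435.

165 = 3 × 5 × 11
435 = 3 × 5 × 29
LCM(165, 435) = 3 × 5 × 11 × 29 = 4785.

4785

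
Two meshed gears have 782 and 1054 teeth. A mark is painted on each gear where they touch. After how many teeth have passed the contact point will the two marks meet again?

24242 teeth

We need the least common multiple of the intervals.
782 = 2 × 17 × 23
1054 = 2 × 17 × 31
LCM(782, 1054) = 2 × 17 × 23 × 31 = 24242.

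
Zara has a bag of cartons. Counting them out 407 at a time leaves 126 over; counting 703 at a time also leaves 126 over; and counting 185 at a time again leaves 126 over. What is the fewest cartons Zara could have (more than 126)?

38791

N − 126 must be a common multiple of 407, 703, and 185.
407 = 11 × 37
703 = 19 × 37
185 = 5 × 37
LCM(407, 703, 185) = 5 × 11 × 19 × 37 = 38665.
Smallest N > 126 is LCM + 126 = 38665 + 126 = 38791.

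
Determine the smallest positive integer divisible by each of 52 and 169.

676

52 = 2^2 × 13
169 = 13^2
LCM(52, 169) = 2^2 × 13^2 = 676.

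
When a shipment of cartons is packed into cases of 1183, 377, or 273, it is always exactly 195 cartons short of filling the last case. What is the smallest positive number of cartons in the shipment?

Being 195 short of a full case of size k means N ≡ −195 (mod k), i.e. N + 195 is a multiple of each size.
1183 = 7 × 13^2
377 = 13 × 29
273 = 3 × 7 × 13
LCM(1183, 377, 273) = 3 × 7 × 13^2 × 29 = 102921.
Smallest positive N is 102921 − 195 = 102726.

102726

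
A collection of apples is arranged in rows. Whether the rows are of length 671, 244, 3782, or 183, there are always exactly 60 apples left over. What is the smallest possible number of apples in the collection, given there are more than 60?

249672

N − 60 must be a common multiple of 671, 244, 3782, and 183.
671 = 11 × 61
244 = 2^2 × 61
3782 = 2 × 31 × 61
183 = 3 × 61
LCM(671, 244, 3782, 183) = 2^2 × 3 × 11 × 31 × 61 = 249612.
Smallest N > 60 is LCM + 60 = 249612 + 60 = 249672.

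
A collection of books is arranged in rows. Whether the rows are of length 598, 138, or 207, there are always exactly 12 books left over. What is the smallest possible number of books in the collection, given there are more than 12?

N − 12 must be a common multiple of 598, 138, and 207.
598 = 2 × 13 × 23
138 = 2 × 3 × 23
207 = 3^2 × 23
LCM(598, 138, 207) = 2 × 3^2 × 13 × 23 = 5382.
Smallest N > 12 is LCM + 12 = 5382 + 12 = 5394.

5394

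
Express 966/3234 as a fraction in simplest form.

23/77

966 = 2 × 3 × 7 × 23
3234 = 2 × 3 × 7^2 × 11
gcd(966, 3234) = 2 × 3 × 7 = 42.
Divide numerator and denominator by 42: 966/3234 = 23/77.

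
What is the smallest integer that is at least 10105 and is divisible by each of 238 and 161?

10948

The integer must be a common multiple of 238 and 161, so a multiple of their LCM.
238 = 2 × 7 × 17
161 = 7 × 23
LCM(238, 161) = 2 × 7 × 17 × 23 = 5474.
Smallest multiple of 5474 that is ≥ 10105: ⌈10105/5474⌉ × 5474 = 2 × 5474 = 10948.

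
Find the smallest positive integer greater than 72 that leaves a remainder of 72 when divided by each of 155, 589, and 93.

N − 72 must be a common multiple of 155, 589, and 93.
155 = 5 × 31
589 = 19 × 31
93 = 3 × 31
LCM(155, 589, 93) = 3 × 5 × 19 × 31 = 8835.
Smallest N > 72 is LCM + 72 = 8835 + 72 = 8907.

8907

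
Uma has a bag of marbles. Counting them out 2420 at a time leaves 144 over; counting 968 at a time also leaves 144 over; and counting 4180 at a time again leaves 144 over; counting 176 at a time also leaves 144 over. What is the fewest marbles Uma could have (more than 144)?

184064

N − 144 must be a common multiple of 2420, 968, 4180, and 176.
2420 = 2^2 × 5 × 11^2
968 = 2^3 × 11^2
4180 = 2^2 × 5 × 11 × 19
176 = 2^4 × 11
LCM(2420, 968, 4180, 176) = 2^4 × 5 × 11^2 × 19 = 183920.
Smallest N > 144 is LCM + 144 = 183920 + 144 = 184064.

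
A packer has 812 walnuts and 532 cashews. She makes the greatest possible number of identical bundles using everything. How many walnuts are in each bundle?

Number of bundles = gcd(812, 532).
812 = 2^2 × 7 × 29
532 = 2^2 × 7 × 19
gcd(812, 532) = 2^2 × 7 = 28.
walnuts per bundle = 812 / 28 = 29.

29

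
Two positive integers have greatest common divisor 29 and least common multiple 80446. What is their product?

For any two positive integers, gcd × lcm = product = 29 × 80446 = 2332934.

2332934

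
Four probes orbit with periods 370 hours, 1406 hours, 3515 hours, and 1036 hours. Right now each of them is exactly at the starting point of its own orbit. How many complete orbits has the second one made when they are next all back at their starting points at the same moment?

All finish a whole number of cycles simultaneously at t = LCM of the periods.
370 = 2 × 5 × 37
1406 = 2 × 19 × 37
3515 = 5 × 19 × 37
1036 = 2^2 × 7 × 37
LCM(370, 1406, 3515, 1036) = 2^2 × 5 × 7 × 19 × 37 = 98420.
Orbits for period 1406: 98420 / 1406 = 70.

70 orbits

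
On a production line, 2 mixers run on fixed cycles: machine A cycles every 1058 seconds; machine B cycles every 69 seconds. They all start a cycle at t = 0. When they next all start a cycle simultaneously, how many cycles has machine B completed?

46 cycles

All finish a whole number of cycles simultaneously at t = LCM of the periods.
1058 = 2 × 23^2
69 = 3 × 23
LCM(1058, 69) = 2 × 3 × 23^2 = 3174.
Cycles for period 69: 3174 / 69 = 46.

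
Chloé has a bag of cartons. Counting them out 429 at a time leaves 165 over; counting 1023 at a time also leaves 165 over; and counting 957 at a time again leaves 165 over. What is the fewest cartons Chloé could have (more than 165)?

385836

N − 165 must be a common multiple of 429, 1023, and 957.
429 = 3 × 11 × 13
1023 = 3 × 11 × 31
957 = 3 × 11 × 29
LCM(429, 1023, 957) = 3 × 11 × 13 × 29 × 31 = 385671.
Smallest N > 165 is LCM + 165 = 385671 + 165 = 385836.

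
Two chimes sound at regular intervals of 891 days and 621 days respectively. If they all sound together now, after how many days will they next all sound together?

20493 days

We need the least common multiple of the intervals.
891 = 3^4 × 11
621 = 3^3 × 23
LCM(891, 621) = 3^4 × 11 × 23 = 20493.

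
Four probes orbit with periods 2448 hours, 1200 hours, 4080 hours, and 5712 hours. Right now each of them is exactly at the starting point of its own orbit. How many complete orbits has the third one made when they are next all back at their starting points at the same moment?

All finish a whole number of cycles simultaneously at t = LCM of the periods.
2448 = 2^4 × 3^2 × 17
1200 = 2^4 × 3 × 5^2
4080 = 2^4 × 3 × 5 × 17
5712 = 2^4 × 3 × 7 × 17
LCM(2448, 1200, 4080, 5712) = 2^4 × 3^2 × 5^2 × 7 × 17 = 428400.
Orbits for period 4080: 428400 / 4080 = 105.

105 orbits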